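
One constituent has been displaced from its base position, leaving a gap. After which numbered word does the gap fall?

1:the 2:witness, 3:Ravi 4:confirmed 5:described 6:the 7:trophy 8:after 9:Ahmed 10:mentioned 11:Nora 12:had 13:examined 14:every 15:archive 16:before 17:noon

The displaced element is "the witness" (word 2).
It is linked across 1 clause boundary (Ø).
It functions as the subject of "described", so the gap sits immediately after word 4 ("confirmed").
Base order: Ravi confirmed the witness described the trophy after Ahmed mentioned Nora had examined every archive before noon.

4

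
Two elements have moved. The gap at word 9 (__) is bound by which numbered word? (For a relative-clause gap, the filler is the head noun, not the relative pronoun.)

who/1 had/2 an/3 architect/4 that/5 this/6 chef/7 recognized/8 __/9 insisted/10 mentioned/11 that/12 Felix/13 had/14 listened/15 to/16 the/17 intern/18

4

The marked gap is inside the relative clause, the direct object of "recognized".
Its filler is the head noun "architect" (via "that"), at word 4.
(The other dependency links word 1 to a gap after word 10.)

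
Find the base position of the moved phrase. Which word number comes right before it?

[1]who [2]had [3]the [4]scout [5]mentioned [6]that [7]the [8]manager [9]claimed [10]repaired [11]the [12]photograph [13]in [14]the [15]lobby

The displaced element is "who" (word 1).
It is linked across 2 clause boundaries (that → Ø).
It functions as the subject of "repaired", so the gap sits immediately after word 9 ("claimed").
Base order: The scout had mentioned that the manager claimed that who repaired the photograph in the lobby.

9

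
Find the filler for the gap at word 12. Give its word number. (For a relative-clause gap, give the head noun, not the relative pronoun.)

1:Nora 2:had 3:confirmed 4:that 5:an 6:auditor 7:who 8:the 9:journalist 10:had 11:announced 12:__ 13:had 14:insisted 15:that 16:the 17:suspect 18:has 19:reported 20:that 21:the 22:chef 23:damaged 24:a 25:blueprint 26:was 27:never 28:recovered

The gap at 12 is the subject of "insisted", inside a relative clause.
The relative pronoun is "who" (word 7); it is bound by the head noun immediately before it.
Its filler is the head noun "auditor", at word 6.

6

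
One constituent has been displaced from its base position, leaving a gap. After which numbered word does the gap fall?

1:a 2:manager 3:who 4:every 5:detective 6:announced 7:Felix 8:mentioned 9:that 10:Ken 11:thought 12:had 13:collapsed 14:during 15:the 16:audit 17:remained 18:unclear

11

The displaced element is "a manager" (word 2).
It is linked across 3 clause boundaries (Ø → that → Ø).
It functions as the subject of "collapsed", so the gap sits immediately after word 11 ("thought").
Base order: Every detective announced Felix mentioned that Ken thought that a manager had collapsed during the audit.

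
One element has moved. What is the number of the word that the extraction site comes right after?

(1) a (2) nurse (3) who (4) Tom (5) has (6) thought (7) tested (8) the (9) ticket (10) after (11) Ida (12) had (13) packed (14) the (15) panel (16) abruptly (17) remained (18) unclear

The displaced element is "a nurse" (word 2).
It is linked across 1 clause boundary (Ø).
It functions as the subject of "tested", so the gap sits immediately after word 6 ("thought").
Base order: Tom has thought that a nurse tested the ticket after Ida had packed the panel abruptly.

6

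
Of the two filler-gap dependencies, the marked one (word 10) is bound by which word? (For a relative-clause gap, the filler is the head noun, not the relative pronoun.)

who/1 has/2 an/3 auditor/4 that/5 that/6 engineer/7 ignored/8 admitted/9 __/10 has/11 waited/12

The marked gap is the subject of "waited".
Its filler is the fronted wh-phrase "who", at word 1.
(The other dependency links word 4 to a gap after word 8.)

1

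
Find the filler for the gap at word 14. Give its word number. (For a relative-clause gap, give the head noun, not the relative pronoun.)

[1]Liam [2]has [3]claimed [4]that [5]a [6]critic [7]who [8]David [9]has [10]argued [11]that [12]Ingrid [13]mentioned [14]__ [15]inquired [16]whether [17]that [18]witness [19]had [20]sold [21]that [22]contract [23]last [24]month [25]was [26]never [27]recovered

The gap at 14 is the subject of "inquired", inside a relative clause.
The relative pronoun is "who" (word 7); it is bound by the head noun immediately before it.
Its filler is the head noun "critic", at word 6.

6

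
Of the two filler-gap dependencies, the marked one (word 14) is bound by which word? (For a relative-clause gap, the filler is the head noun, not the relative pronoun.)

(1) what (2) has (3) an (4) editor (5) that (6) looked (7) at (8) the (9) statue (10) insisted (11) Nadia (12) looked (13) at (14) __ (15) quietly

1

The marked gap is the object of the preposition "at" of "looked".
Its filler is the fronted wh-phrase "what", at word 1.
(The other dependency links word 4 to a gap after word 5.)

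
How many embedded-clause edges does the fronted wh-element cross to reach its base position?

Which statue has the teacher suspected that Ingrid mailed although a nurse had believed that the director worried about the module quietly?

"which statue" is extracted from the object of "mailed".
Boundaries crossed, outermost first: [that] — 1 in total.

1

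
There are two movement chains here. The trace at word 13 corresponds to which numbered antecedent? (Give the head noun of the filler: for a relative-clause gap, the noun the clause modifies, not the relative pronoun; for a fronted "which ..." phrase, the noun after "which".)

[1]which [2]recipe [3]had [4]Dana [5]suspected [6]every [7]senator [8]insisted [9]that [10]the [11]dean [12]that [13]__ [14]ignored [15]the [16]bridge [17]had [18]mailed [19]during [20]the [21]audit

The marked gap is inside the relative clause, the subject of "ignored".
Its filler is the head noun "dean" (via "that"), at word 11.
(The other dependency links word 2 to a gap after word 18.)

11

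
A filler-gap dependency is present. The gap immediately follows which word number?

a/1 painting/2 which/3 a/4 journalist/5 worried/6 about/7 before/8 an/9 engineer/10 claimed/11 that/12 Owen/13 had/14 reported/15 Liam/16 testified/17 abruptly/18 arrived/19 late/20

The displaced element is "a painting" (word 2).
It functions as the object of the preposition "about" of "worried", so the gap sits immediately after word 7 ("about").
Base order: A journalist worried about a painting before an engineer claimed that Owen had reported Liam testified abruptly.

7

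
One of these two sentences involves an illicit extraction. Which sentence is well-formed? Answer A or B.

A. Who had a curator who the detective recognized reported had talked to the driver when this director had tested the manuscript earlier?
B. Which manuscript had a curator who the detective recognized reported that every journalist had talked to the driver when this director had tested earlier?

A

In B, the wh-phrase is extracted from inside an adjunct island (introduced by "when"), which blocks movement.
In A, the extraction path crosses only that-complement boundaries, which are transparent.
So A is grammatical.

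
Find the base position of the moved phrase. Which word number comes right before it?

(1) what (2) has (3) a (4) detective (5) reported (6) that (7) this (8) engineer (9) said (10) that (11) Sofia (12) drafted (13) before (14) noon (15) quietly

12

The displaced element is "what" (word 1).
It is linked across 2 clause boundaries (that → that).
It functions as the direct object of "drafted", so the gap sits immediately after word 12 ("drafted").
Base order: A detective has reported that this engineer said that Sofia drafted what before noon quietly.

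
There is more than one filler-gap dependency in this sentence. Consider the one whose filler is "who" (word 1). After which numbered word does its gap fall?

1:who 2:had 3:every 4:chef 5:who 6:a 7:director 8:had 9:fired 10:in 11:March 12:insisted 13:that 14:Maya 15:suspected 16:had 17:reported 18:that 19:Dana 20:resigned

The displaced element is "who" (word 1).
It is linked across 2 clause boundaries (that → Ø).
It functions as the subject of "reported", so the gap sits immediately after word 15 ("suspected").
Base order: Every chef who a director had fired in March had insisted that Maya suspected who had reported that Dana resigned.

15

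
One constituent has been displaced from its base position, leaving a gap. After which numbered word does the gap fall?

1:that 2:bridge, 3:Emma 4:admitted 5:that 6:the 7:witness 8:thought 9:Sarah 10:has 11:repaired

11

The displaced element is "that bridge" (word 2).
It is linked across 2 clause boundaries (that → Ø).
It functions as the direct object of "repaired", so the gap sits immediately after word 11 ("repaired").
Base order: Emma admitted that the witness thought Sarah has repaired that bridge.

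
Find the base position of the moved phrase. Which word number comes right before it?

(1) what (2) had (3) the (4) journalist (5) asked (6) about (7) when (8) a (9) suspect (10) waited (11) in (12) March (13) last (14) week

The displaced element is "what" (word 1).
It functions as the object of the preposition "about" of "asked", so the gap sits immediately after word 6 ("about").
Base order: The journalist had asked about what when a suspect waited in March last week.

6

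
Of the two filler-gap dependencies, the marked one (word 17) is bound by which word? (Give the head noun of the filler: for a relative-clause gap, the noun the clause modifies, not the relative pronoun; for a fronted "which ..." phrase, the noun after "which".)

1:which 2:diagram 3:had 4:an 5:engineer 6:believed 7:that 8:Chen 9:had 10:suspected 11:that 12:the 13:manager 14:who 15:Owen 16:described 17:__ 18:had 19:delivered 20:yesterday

The marked gap is inside the relative clause, the direct object of "described".
Its filler is the head noun "manager" (via "who"), at word 13.
(The other dependency links word 2 to a gap after word 19.)

13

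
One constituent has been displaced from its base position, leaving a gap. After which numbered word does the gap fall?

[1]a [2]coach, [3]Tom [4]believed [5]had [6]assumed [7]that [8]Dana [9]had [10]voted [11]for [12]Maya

The displaced element is "a coach" (word 2).
It is linked across 1 clause boundary (Ø).
It functions as the subject of "assumed", so the gap sits immediately after word 4 ("believed").
Base order: Tom believed that a coach had assumed that Dana had voted for Maya.

4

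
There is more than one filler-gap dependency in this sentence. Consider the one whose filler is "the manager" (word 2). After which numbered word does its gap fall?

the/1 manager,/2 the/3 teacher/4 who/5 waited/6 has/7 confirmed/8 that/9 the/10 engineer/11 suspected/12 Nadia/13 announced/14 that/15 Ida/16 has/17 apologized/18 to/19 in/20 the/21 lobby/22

The displaced element is "the manager" (word 2).
It is linked across 3 clause boundaries (that → Ø → that).
It functions as the object of the preposition "to" of "apologized", so the gap sits immediately after word 19 ("to").
Base order: The teacher who waited has confirmed that the engineer suspected Nadia announced that Ida has apologized to the manager in the lobby.

19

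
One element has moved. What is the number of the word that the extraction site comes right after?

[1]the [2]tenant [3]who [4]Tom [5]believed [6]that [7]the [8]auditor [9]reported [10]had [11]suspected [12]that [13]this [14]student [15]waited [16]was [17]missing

9

The displaced element is "the tenant" (word 2).
It is linked across 2 clause boundaries (that → Ø).
It functions as the subject of "suspected", so the gap sits immediately after word 9 ("reported").
Base order: Tom believed that the auditor reported the tenant had suspected that this student waited.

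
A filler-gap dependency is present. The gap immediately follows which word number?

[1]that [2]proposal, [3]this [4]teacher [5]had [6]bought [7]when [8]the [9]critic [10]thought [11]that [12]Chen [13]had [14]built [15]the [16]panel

The displaced element is "that proposal" (word 2).
It functions as the direct object of "bought", so the gap sits immediately after word 6 ("bought").
Base order: This teacher had bought that proposal when the critic thought that Chen had built the panel.

6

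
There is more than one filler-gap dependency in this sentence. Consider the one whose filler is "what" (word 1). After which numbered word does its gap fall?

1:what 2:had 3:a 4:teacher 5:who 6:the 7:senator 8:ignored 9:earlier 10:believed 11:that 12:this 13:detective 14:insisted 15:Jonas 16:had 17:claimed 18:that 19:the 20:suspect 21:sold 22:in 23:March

The displaced element is "what" (word 1).
It is linked across 3 clause boundaries (that → Ø → that).
It functions as the direct object of "sold", so the gap sits immediately after word 21 ("sold").
Base order: A teacher who the senator ignored earlier had believed that this detective insisted Jonas had claimed that the suspect sold what in March.

21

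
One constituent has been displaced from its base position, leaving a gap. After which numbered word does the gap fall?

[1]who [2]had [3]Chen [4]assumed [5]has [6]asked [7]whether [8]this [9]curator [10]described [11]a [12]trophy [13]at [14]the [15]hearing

The displaced element is "who" (word 1).
It is linked across 1 clause boundary (Ø).
It functions as the subject of "asked", so the gap sits immediately after word 4 ("assumed").
Base order: Chen had assumed who has asked whether this curator described a trophy at the hearing.

4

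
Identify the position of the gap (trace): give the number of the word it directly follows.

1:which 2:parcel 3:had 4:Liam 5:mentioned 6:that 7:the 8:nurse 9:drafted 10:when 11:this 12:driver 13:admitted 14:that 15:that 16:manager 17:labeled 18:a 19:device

The displaced element is "which parcel" (word 2).
It is linked across 1 clause boundary (that).
It functions as the direct object of "drafted", so the gap sits immediately after word 9 ("drafted").
Base order: Liam had mentioned that the nurse drafted which parcel when this driver admitted that that manager labeled a device.

9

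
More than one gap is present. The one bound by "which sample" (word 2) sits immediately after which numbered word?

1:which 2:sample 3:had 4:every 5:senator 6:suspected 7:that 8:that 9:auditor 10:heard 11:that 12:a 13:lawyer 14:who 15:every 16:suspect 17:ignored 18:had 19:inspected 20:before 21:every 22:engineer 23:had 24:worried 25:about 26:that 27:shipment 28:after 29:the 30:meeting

The displaced element is "which sample" (word 2).
It is linked across 2 clause boundaries (that → that).
It functions as the direct object of "inspected", so the gap sits immediately after word 19 ("inspected").
Base order: Every senator had suspected that that auditor heard that a lawyer who every suspect ignored had inspected which sample before every engineer had worried about that shipment after the meeting.

19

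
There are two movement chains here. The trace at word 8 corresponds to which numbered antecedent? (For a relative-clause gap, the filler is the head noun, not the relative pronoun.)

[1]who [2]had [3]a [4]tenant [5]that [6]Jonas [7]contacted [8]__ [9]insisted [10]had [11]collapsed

4

The marked gap is inside the relative clause, the direct object of "contacted".
Its filler is the head noun "tenant" (via "that"), at word 4.
(The other dependency links word 1 to a gap after word 9.)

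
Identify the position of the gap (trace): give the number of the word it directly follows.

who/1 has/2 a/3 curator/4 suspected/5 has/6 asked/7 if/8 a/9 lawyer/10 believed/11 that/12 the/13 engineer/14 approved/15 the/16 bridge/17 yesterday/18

5

The displaced element is "who" (word 1).
It is linked across 1 clause boundary (Ø).
It functions as the subject of "asked", so the gap sits immediately after word 5 ("suspected").
Base order: A curator has suspected that who has asked if a lawyer believed that the engineer approved the bridge yesterday.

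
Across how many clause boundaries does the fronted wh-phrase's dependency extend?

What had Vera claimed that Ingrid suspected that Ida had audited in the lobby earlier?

2

"what" is extracted from the object of "audited".
Boundaries crossed, outermost first: [that], [that] — 2 in total.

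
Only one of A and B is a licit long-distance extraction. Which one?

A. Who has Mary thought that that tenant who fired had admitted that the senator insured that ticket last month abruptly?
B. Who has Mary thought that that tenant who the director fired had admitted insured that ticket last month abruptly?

In A, the wh-phrase is extracted from inside a complex-NP island (relative clause) (introduced by "who"), which blocks movement.
In B, the extraction path crosses only that-complement boundaries, which are transparent.
So B is grammatical.

B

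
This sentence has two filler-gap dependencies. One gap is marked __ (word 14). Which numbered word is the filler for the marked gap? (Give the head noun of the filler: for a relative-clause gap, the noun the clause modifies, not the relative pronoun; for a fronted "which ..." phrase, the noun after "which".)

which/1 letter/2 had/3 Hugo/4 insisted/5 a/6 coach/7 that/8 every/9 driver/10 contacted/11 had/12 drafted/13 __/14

The marked gap is the direct object of "drafted".
Its filler is the fronted wh-phrase "which letter", at word 2.
(The other dependency links word 7 to a gap after word 11.)

2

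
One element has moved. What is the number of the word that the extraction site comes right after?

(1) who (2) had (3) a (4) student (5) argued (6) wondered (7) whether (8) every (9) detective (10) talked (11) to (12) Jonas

The displaced element is "who" (word 1).
It is linked across 1 clause boundary (Ø).
It functions as the subject of "wondered", so the gap sits immediately after word 5 ("argued").
Base order: A student had argued who wondered whether every detective talked to Jonas.

5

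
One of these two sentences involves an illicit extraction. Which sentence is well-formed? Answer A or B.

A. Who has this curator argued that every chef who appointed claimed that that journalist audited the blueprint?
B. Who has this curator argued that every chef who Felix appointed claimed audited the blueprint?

In A, the wh-phrase is extracted from inside a complex-NP island (relative clause) (introduced by "who"), which blocks movement.
In B, the extraction path crosses only that-complement boundaries, which are transparent.
So B is grammatical.

B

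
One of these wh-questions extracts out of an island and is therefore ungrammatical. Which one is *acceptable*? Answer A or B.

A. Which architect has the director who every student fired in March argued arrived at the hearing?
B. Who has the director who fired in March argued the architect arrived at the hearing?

A

In B, the wh-phrase is extracted from inside a complex-NP island (relative clause) (introduced by "who"), which blocks movement.
In A, the extraction path crosses only that-complement boundaries, which are transparent.
So A is grammatical.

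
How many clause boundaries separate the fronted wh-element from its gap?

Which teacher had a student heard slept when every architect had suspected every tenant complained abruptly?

"which teacher" is extracted from the subject of "slept".
Boundaries crossed, outermost first: [Ø] — 1 in total.

1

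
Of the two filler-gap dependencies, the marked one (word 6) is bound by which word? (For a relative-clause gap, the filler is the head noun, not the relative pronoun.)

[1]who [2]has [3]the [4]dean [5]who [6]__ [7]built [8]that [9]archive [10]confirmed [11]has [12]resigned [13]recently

The marked gap is inside the relative clause, the subject of "built".
Its filler is the head noun "dean" (via "who"), at word 4.
(The other dependency links word 1 to a gap after word 10.)

4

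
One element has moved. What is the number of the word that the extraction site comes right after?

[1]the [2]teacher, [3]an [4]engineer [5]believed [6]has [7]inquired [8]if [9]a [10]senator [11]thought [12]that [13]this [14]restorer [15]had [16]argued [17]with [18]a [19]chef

5

The displaced element is "the teacher" (word 2).
It is linked across 1 clause boundary (Ø).
It functions as the subject of "inquired", so the gap sits immediately after word 5 ("believed").
Base order: An engineer believed that the teacher has inquired if a senator thought that this restorer had argued with a chef.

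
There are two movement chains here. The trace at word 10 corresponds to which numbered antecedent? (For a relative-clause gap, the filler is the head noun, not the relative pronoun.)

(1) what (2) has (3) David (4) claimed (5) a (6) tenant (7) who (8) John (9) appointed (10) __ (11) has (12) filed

6

The marked gap is inside the relative clause, the direct object of "appointed".
Its filler is the head noun "tenant" (via "who"), at word 6.
(The other dependency links word 1 to a gap after word 12.)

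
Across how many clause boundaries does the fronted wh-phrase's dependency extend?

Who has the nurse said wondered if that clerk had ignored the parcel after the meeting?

"who" is extracted from the subject of "wondered".
Boundaries crossed, outermost first: [Ø] — 1 in total.

1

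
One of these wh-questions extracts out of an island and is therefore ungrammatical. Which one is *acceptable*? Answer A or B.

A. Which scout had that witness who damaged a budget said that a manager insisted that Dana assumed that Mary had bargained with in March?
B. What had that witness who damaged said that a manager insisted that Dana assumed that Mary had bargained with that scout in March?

A

In B, the wh-phrase is extracted from inside a complex-NP island (relative clause) (introduced by "who"), which blocks movement.
In A, the extraction path crosses only that-complement boundaries, which are transparent.
So A is grammatical.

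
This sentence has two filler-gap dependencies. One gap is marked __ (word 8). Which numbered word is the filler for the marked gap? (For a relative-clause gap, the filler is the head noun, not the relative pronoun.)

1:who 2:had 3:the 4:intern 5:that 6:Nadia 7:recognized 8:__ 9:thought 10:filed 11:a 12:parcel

The marked gap is inside the relative clause, the direct object of "recognized".
Its filler is the head noun "intern" (via "that"), at word 4.
(The other dependency links word 1 to a gap after word 9.)

4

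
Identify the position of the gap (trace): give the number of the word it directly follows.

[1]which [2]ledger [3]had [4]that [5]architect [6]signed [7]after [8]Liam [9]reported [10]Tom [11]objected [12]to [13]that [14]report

The displaced element is "which ledger" (word 2).
It functions as the direct object of "signed", so the gap sits immediately after word 6 ("signed").
Base order: That architect had signed which ledger after Liam reported Tom objected to that report.

6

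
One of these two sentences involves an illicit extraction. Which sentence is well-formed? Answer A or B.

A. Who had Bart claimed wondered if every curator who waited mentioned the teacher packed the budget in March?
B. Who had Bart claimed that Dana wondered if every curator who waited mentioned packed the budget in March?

A

In B, the wh-phrase is extracted from inside a wh-island (introduced by "if"), which blocks movement.
In A, the extraction path crosses only that-complement boundaries, which are transparent.
So A is grammatical.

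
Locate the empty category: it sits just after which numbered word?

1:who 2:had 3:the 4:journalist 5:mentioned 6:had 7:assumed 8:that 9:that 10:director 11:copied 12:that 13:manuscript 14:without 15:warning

The displaced element is "who" (word 1).
It is linked across 1 clause boundary (Ø).
It functions as the subject of "assumed", so the gap sits immediately after word 5 ("mentioned").
Base order: The journalist had mentioned who had assumed that that director copied that manuscript without warning.

5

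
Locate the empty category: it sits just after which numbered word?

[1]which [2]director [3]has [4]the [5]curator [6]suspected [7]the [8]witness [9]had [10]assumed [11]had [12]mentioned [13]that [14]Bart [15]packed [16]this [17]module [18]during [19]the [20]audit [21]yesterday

The displaced element is "which director" (word 2).
It is linked across 2 clause boundaries (Ø → Ø).
It functions as the subject of "mentioned", so the gap sits immediately after word 10 ("assumed").
Base order: The curator has suspected the witness had assumed that which director had mentioned that Bart packed this module during the audit yesterday.

10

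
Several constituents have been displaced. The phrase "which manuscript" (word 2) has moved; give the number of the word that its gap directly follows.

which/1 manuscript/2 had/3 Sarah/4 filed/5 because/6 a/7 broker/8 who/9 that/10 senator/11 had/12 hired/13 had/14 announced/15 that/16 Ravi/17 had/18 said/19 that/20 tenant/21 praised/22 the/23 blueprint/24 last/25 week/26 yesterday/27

5

The displaced element is "which manuscript" (word 2).
It functions as the direct object of "filed", so the gap sits immediately after word 5 ("filed").
Base order: Sarah had filed which manuscript because a broker who that senator had hired had announced that Ravi had said that tenant praised the blueprint last week yesterday.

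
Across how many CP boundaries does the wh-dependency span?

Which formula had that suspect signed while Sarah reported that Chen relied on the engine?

"which formula" originates inside the matrix clause — no clause boundary is crossed.

0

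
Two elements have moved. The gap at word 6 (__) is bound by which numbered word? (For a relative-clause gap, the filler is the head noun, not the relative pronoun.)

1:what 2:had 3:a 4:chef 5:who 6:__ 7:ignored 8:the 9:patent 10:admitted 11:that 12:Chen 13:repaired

4

The marked gap is inside the relative clause, the subject of "ignored".
Its filler is the head noun "chef" (via "who"), at word 4.
(The other dependency links word 1 to a gap after word 13.)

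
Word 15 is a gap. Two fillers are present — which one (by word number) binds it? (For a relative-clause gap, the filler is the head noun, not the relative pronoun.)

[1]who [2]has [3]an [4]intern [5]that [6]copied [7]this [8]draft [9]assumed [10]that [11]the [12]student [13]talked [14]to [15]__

The marked gap is the object of the preposition "to" of "talked".
Its filler is the fronted wh-phrase "who", at word 1.
(The other dependency links word 4 to a gap after word 5.)

1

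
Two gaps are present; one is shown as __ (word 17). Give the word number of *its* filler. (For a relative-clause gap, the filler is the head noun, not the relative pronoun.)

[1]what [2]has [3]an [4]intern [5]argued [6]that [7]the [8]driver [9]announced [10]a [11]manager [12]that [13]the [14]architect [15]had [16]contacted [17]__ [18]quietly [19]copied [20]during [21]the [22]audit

11

The marked gap is inside the relative clause, the direct object of "contacted".
Its filler is the head noun "manager" (via "that"), at word 11.
(The other dependency links word 1 to a gap after word 19.)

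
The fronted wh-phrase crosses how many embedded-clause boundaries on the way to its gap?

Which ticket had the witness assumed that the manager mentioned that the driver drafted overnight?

"which ticket" is extracted from the object of "drafted".
Boundaries crossed, outermost first: [that], [that] — 2 in total.

2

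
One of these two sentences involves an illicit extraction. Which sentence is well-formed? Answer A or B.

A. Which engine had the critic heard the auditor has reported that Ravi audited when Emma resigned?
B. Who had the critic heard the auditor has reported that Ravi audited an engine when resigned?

In B, the wh-phrase is extracted from inside an adjunct island (introduced by "when"), which blocks movement.
In A, the extraction path crosses only that-complement boundaries, which are transparent.
So A is grammatical.

A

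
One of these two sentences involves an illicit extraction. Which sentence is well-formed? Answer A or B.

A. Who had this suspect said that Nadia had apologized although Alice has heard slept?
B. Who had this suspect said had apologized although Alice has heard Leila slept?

In A, the wh-phrase is extracted from inside an adjunct island (introduced by "although"), which blocks movement.
In B, the extraction path crosses only that-complement boundaries, which are transparent.
So B is grammatical.

B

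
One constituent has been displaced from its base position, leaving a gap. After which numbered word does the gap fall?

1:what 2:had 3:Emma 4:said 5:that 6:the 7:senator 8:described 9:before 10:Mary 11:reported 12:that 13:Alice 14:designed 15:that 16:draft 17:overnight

The displaced element is "what" (word 1).
It is linked across 1 clause boundary (that).
It functions as the direct object of "described", so the gap sits immediately after word 8 ("described").
Base order: Emma had said that the senator described what before Mary reported that Alice designed that draft overnight.

8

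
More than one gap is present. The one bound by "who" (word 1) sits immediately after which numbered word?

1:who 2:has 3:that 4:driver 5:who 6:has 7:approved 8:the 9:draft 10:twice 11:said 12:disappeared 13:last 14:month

11

The displaced element is "who" (word 1).
It is linked across 1 clause boundary (Ø).
It functions as the subject of "disappeared", so the gap sits immediately after word 11 ("said").
Base order: That driver who has approved the draft twice has said that who disappeared last month.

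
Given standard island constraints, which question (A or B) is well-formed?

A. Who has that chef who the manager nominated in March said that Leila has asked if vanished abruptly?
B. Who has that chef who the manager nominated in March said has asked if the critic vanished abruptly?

In A, the wh-phrase is extracted from inside a wh-island (introduced by "if"), which blocks movement.
In B, the extraction path crosses only that-complement boundaries, which are transparent.
So B is grammatical.

B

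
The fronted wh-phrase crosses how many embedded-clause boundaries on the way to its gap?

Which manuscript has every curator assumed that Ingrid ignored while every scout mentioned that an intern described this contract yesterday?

"which manuscript" is extracted from the object of "ignored".
Boundaries crossed, outermost first: [that] — 1 in total.

1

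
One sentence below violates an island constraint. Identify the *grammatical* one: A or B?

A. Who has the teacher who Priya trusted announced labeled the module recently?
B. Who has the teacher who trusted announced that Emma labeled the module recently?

In B, the wh-phrase is extracted from inside a complex-NP island (relative clause) (introduced by "who"), which blocks movement.
In A, the extraction path crosses only that-complement boundaries, which are transparent.
So A is grammatical.

A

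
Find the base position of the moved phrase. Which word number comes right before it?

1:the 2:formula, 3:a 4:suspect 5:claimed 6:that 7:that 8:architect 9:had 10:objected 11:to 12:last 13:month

11

The displaced element is "the formula" (word 2).
It is linked across 1 clause boundary (that).
It functions as the object of the preposition "to" of "objected", so the gap sits immediately after word 11 ("to").
Base order: A suspect claimed that that architect had objected to the formula last month.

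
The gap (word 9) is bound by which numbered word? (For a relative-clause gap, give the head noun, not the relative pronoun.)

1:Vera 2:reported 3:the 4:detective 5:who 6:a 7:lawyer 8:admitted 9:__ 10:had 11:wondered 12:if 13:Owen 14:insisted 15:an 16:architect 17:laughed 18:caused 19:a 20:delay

The gap at 9 is the subject of "wondered", inside a relative clause.
The relative pronoun is "who" (word 5); it is bound by the head noun immediately before it.
Its filler is the head noun "detective", at word 4.

4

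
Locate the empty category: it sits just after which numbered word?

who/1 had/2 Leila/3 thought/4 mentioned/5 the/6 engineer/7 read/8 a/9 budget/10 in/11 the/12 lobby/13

The displaced element is "who" (word 1).
It is linked across 1 clause boundary (Ø).
It functions as the subject of "mentioned", so the gap sits immediately after word 4 ("thought").
Base order: Leila had thought that who mentioned the engineer read a budget in the lobby.

4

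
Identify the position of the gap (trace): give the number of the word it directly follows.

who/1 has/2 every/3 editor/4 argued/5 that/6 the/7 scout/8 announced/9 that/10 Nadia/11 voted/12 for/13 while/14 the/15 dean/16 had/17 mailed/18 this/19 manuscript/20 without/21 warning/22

13

The displaced element is "who" (word 1).
It is linked across 2 clause boundaries (that → that).
It functions as the object of the preposition "for" of "voted", so the gap sits immediately after word 13 ("for").
Base order: Every editor has argued that the scout announced that Nadia voted for who while the dean had mailed this manuscript without warning.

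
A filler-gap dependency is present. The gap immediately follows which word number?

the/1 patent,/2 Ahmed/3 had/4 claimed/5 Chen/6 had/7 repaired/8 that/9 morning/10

The displaced element is "the patent" (word 2).
It is linked across 1 clause boundary (Ø).
It functions as the direct object of "repaired", so the gap sits immediately after word 8 ("repaired").
Base order: Ahmed had claimed Chen had repaired the patent that morning.

8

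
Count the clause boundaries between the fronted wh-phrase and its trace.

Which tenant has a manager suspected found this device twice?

1

"which tenant" is extracted from the subject of "found".
Boundaries crossed, outermost first: [Ø] — 1 in total.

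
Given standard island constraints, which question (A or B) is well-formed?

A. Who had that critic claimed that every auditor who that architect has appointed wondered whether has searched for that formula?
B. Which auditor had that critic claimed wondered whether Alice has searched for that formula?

B

In A, the wh-phrase is extracted from inside a wh-island (introduced by "whether"), which blocks movement.
In B, the extraction path crosses only that-complement boundaries, which are transparent.
So B is grammatical.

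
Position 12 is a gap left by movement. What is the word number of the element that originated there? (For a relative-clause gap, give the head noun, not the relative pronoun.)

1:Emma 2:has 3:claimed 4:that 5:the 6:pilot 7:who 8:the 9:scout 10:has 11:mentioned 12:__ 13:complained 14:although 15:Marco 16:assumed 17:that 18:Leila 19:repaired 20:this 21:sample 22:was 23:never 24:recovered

6

The gap at 12 is the subject of "complained", inside a relative clause.
The relative pronoun is "who" (word 7); it is bound by the head noun immediately before it.
Its filler is the head noun "pilot", at word 6.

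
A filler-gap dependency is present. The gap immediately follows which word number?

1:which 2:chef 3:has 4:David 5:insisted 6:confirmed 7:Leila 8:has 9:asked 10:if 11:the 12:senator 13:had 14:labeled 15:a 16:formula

5

The displaced element is "which chef" (word 2).
It is linked across 1 clause boundary (Ø).
It functions as the subject of "confirmed", so the gap sits immediately after word 5 ("insisted").
Base order: David has insisted that which chef confirmed Leila has asked if the senator had labeled a formula.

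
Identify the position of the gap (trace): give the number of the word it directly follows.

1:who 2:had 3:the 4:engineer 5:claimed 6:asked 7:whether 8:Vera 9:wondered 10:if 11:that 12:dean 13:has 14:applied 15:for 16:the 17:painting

The displaced element is "who" (word 1).
It is linked across 1 clause boundary (Ø).
It functions as the subject of "asked", so the gap sits immediately after word 5 ("claimed").
Base order: The engineer had claimed who asked whether Vera wondered if that dean has applied for the painting.

5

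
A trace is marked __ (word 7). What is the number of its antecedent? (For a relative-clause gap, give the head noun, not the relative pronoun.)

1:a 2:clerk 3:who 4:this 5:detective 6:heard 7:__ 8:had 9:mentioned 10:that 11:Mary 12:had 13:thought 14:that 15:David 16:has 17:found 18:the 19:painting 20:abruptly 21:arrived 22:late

The gap at 7 is the subject of "mentioned", inside a relative clause.
The relative pronoun is "who" (word 3); it is bound by the head noun immediately before it.
Its filler is the head noun "clerk", at word 2.

2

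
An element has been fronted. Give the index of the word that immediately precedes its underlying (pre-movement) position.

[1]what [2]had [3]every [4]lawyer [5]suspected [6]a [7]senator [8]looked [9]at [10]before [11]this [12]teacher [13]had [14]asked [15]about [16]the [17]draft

The displaced element is "what" (word 1).
It is linked across 1 clause boundary (Ø).
It functions as the object of the preposition "at" of "looked", so the gap sits immediately after word 9 ("at").
Base order: Every lawyer had suspected a senator looked at what before this teacher had asked about the draft.

9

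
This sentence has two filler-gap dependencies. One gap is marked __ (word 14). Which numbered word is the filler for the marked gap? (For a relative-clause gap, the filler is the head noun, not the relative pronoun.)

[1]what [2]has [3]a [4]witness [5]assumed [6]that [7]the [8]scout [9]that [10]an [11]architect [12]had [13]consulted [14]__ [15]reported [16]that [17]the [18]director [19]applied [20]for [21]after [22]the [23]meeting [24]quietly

8

The marked gap is inside the relative clause, the direct object of "consulted".
Its filler is the head noun "scout" (via "that"), at word 8.
(The other dependency links word 1 to a gap after word 20.)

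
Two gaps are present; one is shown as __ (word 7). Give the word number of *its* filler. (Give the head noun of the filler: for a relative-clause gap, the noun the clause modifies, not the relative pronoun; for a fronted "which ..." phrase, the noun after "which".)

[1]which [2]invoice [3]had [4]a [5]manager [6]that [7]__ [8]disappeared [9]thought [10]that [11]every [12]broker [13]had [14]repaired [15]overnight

5

The marked gap is inside the relative clause, the subject of "disappeared".
Its filler is the head noun "manager" (via "that"), at word 5.
(The other dependency links word 2 to a gap after word 14.)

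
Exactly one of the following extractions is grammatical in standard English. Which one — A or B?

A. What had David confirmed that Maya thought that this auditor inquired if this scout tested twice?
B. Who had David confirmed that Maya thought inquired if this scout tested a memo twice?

B

In A, the wh-phrase is extracted from inside a wh-island (introduced by "if"), which blocks movement.
In B, the extraction path crosses only that-complement boundaries, which are transparent.
So B is grammatical.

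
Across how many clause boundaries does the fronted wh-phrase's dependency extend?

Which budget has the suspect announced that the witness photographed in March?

"which budget" is extracted from the object of "photographed".
Boundaries crossed, outermost first: [that] — 1 in total.

1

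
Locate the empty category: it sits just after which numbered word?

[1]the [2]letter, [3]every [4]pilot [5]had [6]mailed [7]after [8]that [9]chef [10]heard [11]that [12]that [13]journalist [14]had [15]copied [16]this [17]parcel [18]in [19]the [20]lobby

6

The displaced element is "the letter" (word 2).
It functions as the direct object of "mailed", so the gap sits immediately after word 6 ("mailed").
Base order: Every pilot had mailed the letter after that chef heard that that journalist had copied this parcel in the lobby.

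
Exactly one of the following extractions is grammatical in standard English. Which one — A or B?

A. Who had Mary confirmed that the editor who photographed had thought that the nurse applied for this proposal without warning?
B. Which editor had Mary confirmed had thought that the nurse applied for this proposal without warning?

In A, the wh-phrase is extracted from inside a complex-NP island (relative clause) (introduced by "who"), which blocks movement.
In B, the extraction path crosses only that-complement boundaries, which are transparent.
So B is grammatical.

B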